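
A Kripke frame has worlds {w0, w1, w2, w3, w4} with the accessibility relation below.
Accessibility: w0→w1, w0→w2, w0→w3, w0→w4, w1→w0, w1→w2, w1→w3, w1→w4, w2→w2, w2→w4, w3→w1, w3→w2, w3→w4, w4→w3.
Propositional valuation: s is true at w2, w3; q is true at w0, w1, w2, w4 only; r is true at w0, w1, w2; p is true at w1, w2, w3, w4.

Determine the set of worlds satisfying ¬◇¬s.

Let φ = ¬◇¬s. Evaluate φ at each world:
  w0 (successors {w1, w2, w3, w4}): φ is false.
  w1 (successors {w0, w2, w3, w4}): φ is false.
  w2 (successors {w2, w4}): φ is false.
  w3 (successors {w1, w2, w4}): φ is false.
  w4 (successors {w3}): φ is true.
For instance, at w1:
  At w1: ◇¬s is true, so ¬◇¬s is false.
    At w1: ◇¬s requires ¬s at some successor in {w0, w2, w3, w4}.
      ¬s holds at w0, so ◇¬s is true at w1.
Satisfying worlds: {w4}

w4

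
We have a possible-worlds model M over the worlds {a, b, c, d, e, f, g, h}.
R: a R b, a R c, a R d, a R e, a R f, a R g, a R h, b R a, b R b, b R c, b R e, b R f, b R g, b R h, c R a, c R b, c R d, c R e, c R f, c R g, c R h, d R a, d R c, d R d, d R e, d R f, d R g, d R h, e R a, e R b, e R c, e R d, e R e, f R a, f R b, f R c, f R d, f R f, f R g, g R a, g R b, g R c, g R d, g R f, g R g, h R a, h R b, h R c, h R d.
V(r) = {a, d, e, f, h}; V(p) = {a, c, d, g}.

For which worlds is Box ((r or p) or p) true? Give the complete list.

Let φ = Box ((r or p) or p). Evaluate φ at each world:
  a (successors {b, c, d, e, f, g, h}): φ is false.
  b (successors {a, b, c, e, f, g, h}): φ is false.
  c (successors {a, b, d, e, f, g, h}): φ is false.
  d (successors {a, c, d, e, f, g, h}): φ is true.
  e (successors {a, b, c, d, e}): φ is false.
  f (successors {a, b, c, d, f, g}): φ is false.
  g (successors {a, b, c, d, f, g}): φ is false.
  h (successors {a, b, c, d}): φ is false.
For instance, at e:
  At e: Box ((r or p) or p) requires (r or p) or p at every successor {a, b, c, d, e}.
    (r or p) or p fails at b, so Box ((r or p) or p) is false at e.
Satisfying worlds: {d}

d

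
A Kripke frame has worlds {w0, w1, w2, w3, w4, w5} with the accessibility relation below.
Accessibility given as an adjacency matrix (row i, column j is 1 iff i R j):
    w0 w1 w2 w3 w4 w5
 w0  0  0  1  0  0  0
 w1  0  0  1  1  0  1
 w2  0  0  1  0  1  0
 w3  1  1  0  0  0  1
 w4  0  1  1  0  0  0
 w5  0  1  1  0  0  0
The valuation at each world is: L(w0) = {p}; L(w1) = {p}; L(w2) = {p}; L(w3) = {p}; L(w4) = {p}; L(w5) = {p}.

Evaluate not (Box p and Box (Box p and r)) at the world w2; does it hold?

Recall that Box ψ holds at a world iff ψ holds at every accessible world, and Dia ψ holds iff ψ holds at some accessible world.
At w2: Box p and Box (Box p and r) is false, so not (Box p and Box (Box p and r)) is true.
  At w2: Box p is true, Box (Box p and r) is false, so Box p and Box (Box p and r) is false.
    At w2: Box p requires p at every successor {w2, w4}.
      At w2: p is true.
      At w4: p is true.
    So Box p is true at w2.
    At w2: Box (Box p and r) requires Box p and r at every successor {w2, w4}.
      Box p and r fails at w2, so Box (Box p and r) is false at w2.

Yes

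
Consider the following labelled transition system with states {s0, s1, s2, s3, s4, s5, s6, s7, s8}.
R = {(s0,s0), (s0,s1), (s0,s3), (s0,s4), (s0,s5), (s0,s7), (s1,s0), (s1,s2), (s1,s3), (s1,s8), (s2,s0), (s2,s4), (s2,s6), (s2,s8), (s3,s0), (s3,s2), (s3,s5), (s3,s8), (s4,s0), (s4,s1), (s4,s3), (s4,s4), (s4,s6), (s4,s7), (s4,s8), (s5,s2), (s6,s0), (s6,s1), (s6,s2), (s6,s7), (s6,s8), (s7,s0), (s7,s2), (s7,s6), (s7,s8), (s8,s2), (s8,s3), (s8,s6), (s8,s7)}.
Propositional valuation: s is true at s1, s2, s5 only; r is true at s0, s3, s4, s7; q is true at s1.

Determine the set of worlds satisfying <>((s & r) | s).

s0, s1, s3, s4, s5, s6, s7, s8

Let φ = <>((s & r) | s). Evaluate φ at each world:
  s0 (successors {s0, s1, s3, s4, s5, s7}): φ is true.
  s1 (successors {s0, s2, s3, s8}): φ is true.
  s2 (successors {s0, s4, s6, s8}): φ is false.
  s3 (successors {s0, s2, s5, s8}): φ is true.
  s4 (successors {s0, s1, s3, s4, s6, s7, s8}): φ is true.
  s5 (successors {s2}): φ is true.
  s6 (successors {s0, s1, s2, s7, s8}): φ is true.
  s7 (successors {s0, s2, s6, s8}): φ is true.
  s8 (successors {s2, s3, s6, s7}): φ is true.
For instance, at s2:
  At s2: <>((s & r) | s) requires (s & r) | s at some successor in {s0, s4, s6, s8}.
    At s0: (s & r) | s is false.
    At s4: (s & r) | s is false.
    At s6: (s & r) | s is false.
    At s8: (s & r) | s is false.
  So <>((s & r) | s) is false at s2.
Satisfying worlds: {s0, s1, s3, s4, s5, s6, s7, s8}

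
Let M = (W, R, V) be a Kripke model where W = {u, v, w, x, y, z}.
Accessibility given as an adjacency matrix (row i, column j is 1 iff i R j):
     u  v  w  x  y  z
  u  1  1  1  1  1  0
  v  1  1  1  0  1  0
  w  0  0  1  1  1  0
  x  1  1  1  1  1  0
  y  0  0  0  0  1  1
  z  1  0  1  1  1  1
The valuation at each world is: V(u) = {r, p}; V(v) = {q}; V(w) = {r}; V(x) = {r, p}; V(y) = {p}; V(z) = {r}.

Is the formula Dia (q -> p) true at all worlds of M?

Yes

Recall that Dia ψ holds at a world iff ψ holds at some accessible world.
Let φ = Dia (q -> p). Evaluate φ at each world:
  u (successors {u, v, w, x, y}): φ is true.
  v (successors {u, v, w, y}): φ is true.
  w (successors {w, x, y}): φ is true.
  x (successors {u, v, w, x, y}): φ is true.
  y (successors {y, z}): φ is true.
  z (successors {u, w, x, y, z}): φ is true.
For instance, at y:
  At y: Dia (q -> p) requires q -> p at some successor in {y, z}.
    q -> p holds at y, so Dia (q -> p) is true at y.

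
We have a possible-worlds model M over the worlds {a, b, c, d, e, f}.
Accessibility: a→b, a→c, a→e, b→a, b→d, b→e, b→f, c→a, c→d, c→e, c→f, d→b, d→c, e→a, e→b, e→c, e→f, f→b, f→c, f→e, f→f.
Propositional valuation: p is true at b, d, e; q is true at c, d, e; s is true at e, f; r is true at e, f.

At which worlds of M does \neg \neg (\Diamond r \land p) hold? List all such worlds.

Let φ = \neg \neg (\Diamond r \land p). Evaluate φ at each world:
  a (successors {b, c, e}): φ is false.
  b (successors {a, d, e, f}): φ is true.
  c (successors {a, d, e, f}): φ is false.
  d (successors {b, c}): φ is false.
  e (successors {a, b, c, f}): φ is true.
  f (successors {b, c, e, f}): φ is false.
For instance, at d:
  At d: \neg (\Diamond r \land p) is true, so \neg \neg (\Diamond r \land p) is false.
    At d: \Diamond r \land p is false, so \neg (\Diamond r \land p) is true.
      At d: \Diamond r is false, p is true, so \Diamond r \land p is false.
Satisfying worlds: {b, e}

b, e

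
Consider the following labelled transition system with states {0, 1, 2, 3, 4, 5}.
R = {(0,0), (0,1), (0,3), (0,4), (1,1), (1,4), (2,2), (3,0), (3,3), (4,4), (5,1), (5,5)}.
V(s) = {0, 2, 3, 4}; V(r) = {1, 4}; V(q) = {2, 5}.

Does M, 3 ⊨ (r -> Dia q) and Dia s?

Yes

At 3: r -> Dia q is true, Dia s is true, so (r -> Dia q) and Dia s is true.
  At 3: r is false, Dia q is false, so r -> Dia q is true.
    At 3: Dia q requires q at some successor in {0, 3}.
      At 0: q is false.
      At 3: q is false.
    So Dia q is false at 3.
  At 3: Dia s requires s at some successor in {0, 3}.
    s holds at 0, so Dia s is true at 3.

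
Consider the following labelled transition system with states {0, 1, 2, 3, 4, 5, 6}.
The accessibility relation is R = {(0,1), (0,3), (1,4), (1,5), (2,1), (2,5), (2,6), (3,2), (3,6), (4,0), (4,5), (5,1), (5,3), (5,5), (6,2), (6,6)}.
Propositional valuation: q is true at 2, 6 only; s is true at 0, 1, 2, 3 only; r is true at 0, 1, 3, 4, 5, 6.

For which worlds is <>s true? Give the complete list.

0, 2, 3, 4, 5, 6

Recall that <>ψ holds at a world iff ψ holds at some accessible world.
Let φ = <>s. Evaluate φ at each world:
  0 (successors {1, 3}): φ is true.
  1 (successors {4, 5}): φ is false.
  2 (successors {1, 5, 6}): φ is true.
  3 (successors {2, 6}): φ is true.
  4 (successors {0, 5}): φ is true.
  5 (successors {1, 3, 5}): φ is true.
  6 (successors {2, 6}): φ is true.
For instance, at 6:
  At 6: <>s requires s at some successor in {2, 6}.
    s holds at 2, so <>s is true at 6.
Satisfying worlds: {0, 2, 3, 4, 5, 6}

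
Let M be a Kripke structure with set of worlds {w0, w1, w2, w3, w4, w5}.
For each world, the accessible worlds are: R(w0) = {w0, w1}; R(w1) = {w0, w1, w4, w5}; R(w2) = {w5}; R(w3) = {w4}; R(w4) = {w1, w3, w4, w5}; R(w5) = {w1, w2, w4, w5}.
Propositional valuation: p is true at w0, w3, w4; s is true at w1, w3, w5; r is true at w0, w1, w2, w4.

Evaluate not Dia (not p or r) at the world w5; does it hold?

Recall that Dia ψ holds at a world iff ψ holds at some accessible world.
At w5: Dia (not p or r) is true, so not Dia (not p or r) is false.
  At w5: Dia (not p or r) requires not p or r at some successor in {w1, w2, w4, w5}.
    not p or r holds at w1, so Dia (not p or r) is true at w5.

No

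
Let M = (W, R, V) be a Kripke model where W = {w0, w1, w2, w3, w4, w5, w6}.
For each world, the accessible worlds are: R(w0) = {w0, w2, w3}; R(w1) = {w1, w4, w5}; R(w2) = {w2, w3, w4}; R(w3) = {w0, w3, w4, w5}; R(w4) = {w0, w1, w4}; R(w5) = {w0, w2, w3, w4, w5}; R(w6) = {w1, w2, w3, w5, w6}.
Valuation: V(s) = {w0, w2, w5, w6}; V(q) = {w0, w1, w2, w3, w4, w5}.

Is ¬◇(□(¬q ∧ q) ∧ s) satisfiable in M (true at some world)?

Let φ = ¬◇(□(¬q ∧ q) ∧ s). Evaluate φ at each world:
  w0 (successors {w0, w2, w3}): φ is true.
  w1 (successors {w1, w4, w5}): φ is true.
  w2 (successors {w2, w3, w4}): φ is true.
  w3 (successors {w0, w3, w4, w5}): φ is true.
  w4 (successors {w0, w1, w4}): φ is true.
  w5 (successors {w0, w2, w3, w4, w5}): φ is true.
  w6 (successors {w1, w2, w3, w5, w6}): φ is true.
Detail at w0 (witness):
  At w0: ◇(□(¬q ∧ q) ∧ s) is false, so ¬◇(□(¬q ∧ q) ∧ s) is true.
    At w0: ◇(□(¬q ∧ q) ∧ s) requires □(¬q ∧ q) ∧ s at some successor in {w0, w2, w3}.
      At w0: □(¬q ∧ q) ∧ s is false.
      At w2: □(¬q ∧ q) ∧ s is false.
      At w3: □(¬q ∧ q) ∧ s is false.
    So ◇(□(¬q ∧ q) ∧ s) is false at w0.

Yes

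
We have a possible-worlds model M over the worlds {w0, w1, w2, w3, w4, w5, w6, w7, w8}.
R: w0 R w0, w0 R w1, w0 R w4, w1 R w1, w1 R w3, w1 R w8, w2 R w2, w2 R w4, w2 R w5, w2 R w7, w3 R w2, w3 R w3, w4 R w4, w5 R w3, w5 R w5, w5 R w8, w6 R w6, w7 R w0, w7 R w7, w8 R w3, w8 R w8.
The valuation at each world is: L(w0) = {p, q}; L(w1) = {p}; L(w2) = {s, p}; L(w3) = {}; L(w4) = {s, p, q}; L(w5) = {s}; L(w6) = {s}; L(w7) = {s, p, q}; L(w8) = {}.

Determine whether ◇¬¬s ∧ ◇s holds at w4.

At w4: ◇¬¬s is true, ◇s is true, so ◇¬¬s ∧ ◇s is true.
  At w4: ◇¬¬s requires ¬¬s at some successor in {w4}.
    ¬¬s holds at w4, so ◇¬¬s is true at w4.
  At w4: ◇s requires s at some successor in {w4}.
    s holds at w4, so ◇s is true at w4.

Yes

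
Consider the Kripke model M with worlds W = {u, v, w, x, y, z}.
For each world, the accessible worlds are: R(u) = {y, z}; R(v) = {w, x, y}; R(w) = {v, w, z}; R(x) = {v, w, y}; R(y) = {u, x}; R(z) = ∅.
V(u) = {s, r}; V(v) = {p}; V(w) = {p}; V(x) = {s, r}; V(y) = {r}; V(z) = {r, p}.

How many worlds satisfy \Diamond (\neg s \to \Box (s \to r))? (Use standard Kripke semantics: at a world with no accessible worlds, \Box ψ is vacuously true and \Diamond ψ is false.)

Let φ = \Diamond (\neg s \to \Box (s \to r)). Evaluate φ at each world:
  u (successors {y, z}): φ is true.
  v (successors {w, x, y}): φ is true.
  w (successors {v, w, z}): φ is true.
  x (successors {v, w, y}): φ is true.
  y (successors {u, x}): φ is true.
  z (successors ∅): φ is false.
For instance, at v:
  At v: \Diamond (\neg s \to \Box (s \to r)) requires \neg s \to \Box (s \to r) at some successor in {w, x, y}.
    \neg s \to \Box (s \to r) holds at w, so \Diamond (\neg s \to \Box (s \to r)) is true at v.
      At w: \neg s is true, \Box (s \to r) is true, so \neg s \to \Box (s \to r) is true.
Satisfying worlds: {u, v, w, x, y}

5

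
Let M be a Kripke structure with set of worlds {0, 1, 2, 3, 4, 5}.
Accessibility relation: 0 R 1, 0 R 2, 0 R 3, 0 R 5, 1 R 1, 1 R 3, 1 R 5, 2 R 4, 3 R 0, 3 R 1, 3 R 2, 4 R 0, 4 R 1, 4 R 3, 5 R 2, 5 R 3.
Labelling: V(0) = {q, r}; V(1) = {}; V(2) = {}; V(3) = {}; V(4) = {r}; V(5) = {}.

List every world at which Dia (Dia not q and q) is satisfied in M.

Let φ = Dia (Dia not q and q). Evaluate φ at each world:
  0 (successors {1, 2, 3, 5}): φ is false.
  1 (successors {1, 3, 5}): φ is false.
  2 (successors {4}): φ is false.
  3 (successors {0, 1, 2}): φ is true.
  4 (successors {0, 1, 3}): φ is true.
  5 (successors {2, 3}): φ is false.
For instance, at 1:
  At 1: Dia (Dia not q and q) requires Dia not q and q at some successor in {1, 3, 5}.
    At 1: Dia not q and q is false.
    At 3: Dia not q and q is false.
    At 5: Dia not q and q is false.
  So Dia (Dia not q and q) is false at 1.
Satisfying worlds: {3, 4}

3, 4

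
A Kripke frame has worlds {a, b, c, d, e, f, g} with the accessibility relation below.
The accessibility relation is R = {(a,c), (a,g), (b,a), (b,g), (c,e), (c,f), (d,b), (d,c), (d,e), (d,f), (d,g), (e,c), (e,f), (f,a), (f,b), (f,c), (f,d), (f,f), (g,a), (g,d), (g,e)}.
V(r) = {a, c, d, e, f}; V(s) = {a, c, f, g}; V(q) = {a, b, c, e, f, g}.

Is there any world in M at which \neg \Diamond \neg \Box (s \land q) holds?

No

Let φ = \neg \Diamond \neg \Box (s \land q). Evaluate φ at each world:
  a (successors {c, g}): φ is false.
  b (successors {a, g}): φ is false.
  c (successors {e, f}): φ is false.
  d (successors {b, c, e, f, g}): φ is false.
  e (successors {c, f}): φ is false.
  f (successors {a, b, c, d, f}): φ is false.
  g (successors {a, d, e}): φ is false.
For instance, at e:
  At e: \Diamond \neg \Box (s \land q) is true, so \neg \Diamond \neg \Box (s \land q) is false.
    At e: \Diamond \neg \Box (s \land q) requires \neg \Box (s \land q) at some successor in {c, f}.
      \neg \Box (s \land q) holds at c, so \Diamond \neg \Box (s \land q) is true at e.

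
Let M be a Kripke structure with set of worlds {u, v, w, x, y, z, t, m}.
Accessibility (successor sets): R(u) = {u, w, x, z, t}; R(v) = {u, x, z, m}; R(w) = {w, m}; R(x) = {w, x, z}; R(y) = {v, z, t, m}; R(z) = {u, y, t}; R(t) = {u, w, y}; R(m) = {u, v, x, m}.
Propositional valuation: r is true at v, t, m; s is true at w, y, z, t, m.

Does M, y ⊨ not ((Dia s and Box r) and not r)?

Yes

At y: (Dia s and Box r) and not r is false, so not ((Dia s and Box r) and not r) is true.
  At y: Dia s and Box r is false, not r is true, so (Dia s and Box r) and not r is false.
    At y: Dia s is true, Box r is false, so Dia s and Box r is false.
      At y: Dia s requires s at some successor in {v, z, t, m}.
        s holds at z, so Dia s is true at y.
      At y: Box r requires r at every successor {v, z, t, m}.
        r fails at z, so Box r is false at y.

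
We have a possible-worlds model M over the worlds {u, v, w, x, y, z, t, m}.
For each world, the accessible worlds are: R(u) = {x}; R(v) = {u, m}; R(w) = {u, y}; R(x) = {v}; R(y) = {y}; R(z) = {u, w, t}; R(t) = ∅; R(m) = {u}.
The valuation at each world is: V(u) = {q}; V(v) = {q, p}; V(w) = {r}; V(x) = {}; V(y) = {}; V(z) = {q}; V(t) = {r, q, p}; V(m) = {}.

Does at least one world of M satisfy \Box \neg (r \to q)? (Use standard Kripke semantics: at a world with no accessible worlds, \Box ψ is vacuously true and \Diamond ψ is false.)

Let φ = \Box \neg (r \to q). Evaluate φ at each world:
  u (successors {x}): φ is false.
  v (successors {u, m}): φ is false.
  w (successors {u, y}): φ is false.
  x (successors {v}): φ is false.
  y (successors {y}): φ is false.
  z (successors {u, w, t}): φ is false.
  t (successors ∅): φ is true.
  m (successors {u}): φ is false.
Detail at t (witness):
  At t: no accessible worlds, so \Box \neg (r \to q) holds vacuously.

Yes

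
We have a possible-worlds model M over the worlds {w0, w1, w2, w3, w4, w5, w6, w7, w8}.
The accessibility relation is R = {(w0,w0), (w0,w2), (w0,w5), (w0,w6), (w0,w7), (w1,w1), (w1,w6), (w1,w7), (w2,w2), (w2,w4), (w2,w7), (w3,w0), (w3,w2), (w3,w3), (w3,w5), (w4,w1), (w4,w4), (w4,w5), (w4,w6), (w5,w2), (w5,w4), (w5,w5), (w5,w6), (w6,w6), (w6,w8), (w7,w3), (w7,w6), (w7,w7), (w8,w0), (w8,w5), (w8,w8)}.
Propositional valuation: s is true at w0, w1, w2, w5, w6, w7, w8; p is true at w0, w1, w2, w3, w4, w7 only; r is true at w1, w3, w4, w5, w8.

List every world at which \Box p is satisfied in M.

w2

Let φ = \Box p. Evaluate φ at each world:
  w0 (successors {w0, w2, w5, w6, w7}): φ is false.
  w1 (successors {w1, w6, w7}): φ is false.
  w2 (successors {w2, w4, w7}): φ is true.
  w3 (successors {w0, w2, w3, w5}): φ is false.
  w4 (successors {w1, w4, w5, w6}): φ is false.
  w5 (successors {w2, w4, w5, w6}): φ is false.
  w6 (successors {w6, w8}): φ is false.
  w7 (successors {w3, w6, w7}): φ is false.
  w8 (successors {w0, w5, w8}): φ is false.
For instance, at w1:
  At w1: \Box p requires p at every successor {w1, w6, w7}.
    p fails at w6, so \Box p is false at w1.
Satisfying worlds: {w2}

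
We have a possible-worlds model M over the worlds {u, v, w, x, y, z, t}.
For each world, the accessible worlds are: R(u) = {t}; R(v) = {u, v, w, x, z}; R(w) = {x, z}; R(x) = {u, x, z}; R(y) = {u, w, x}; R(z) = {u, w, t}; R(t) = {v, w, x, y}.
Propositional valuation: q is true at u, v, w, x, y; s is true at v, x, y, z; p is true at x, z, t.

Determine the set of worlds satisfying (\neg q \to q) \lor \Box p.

u, v, w, x, y

Recall that \Box ψ holds at a world iff ψ holds at every accessible world, and \Diamond ψ holds iff ψ holds at some accessible world.
Let φ = (\neg q \to q) \lor \Box p. Evaluate φ at each world:
  u (successors {t}): φ is true.
  v (successors {u, v, w, x, z}): φ is true.
  w (successors {x, z}): φ is true.
  x (successors {u, x, z}): φ is true.
  y (successors {u, w, x}): φ is true.
  z (successors {u, w, t}): φ is false.
  t (successors {v, w, x, y}): φ is false.
For instance, at y:
  At y: \neg q \to q is true, \Box p is false, so (\neg q \to q) \lor \Box p is true.
    At y: \Box p requires p at every successor {u, w, x}.
      p fails at u, so \Box p is false at y.
Satisfying worlds: {u, v, w, x, y}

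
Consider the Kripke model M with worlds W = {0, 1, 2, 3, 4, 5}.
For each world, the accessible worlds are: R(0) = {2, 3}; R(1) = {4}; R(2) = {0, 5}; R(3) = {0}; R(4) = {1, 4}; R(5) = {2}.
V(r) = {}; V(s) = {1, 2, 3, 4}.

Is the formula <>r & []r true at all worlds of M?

Let φ = <>r & []r. Evaluate φ at each world:
  0 (successors {2, 3}): φ is false.
  1 (successors {4}): φ is false.
  2 (successors {0, 5}): φ is false.
  3 (successors {0}): φ is false.
  4 (successors {1, 4}): φ is false.
  5 (successors {2}): φ is false.
Detail at 0 (counterexample):
  At 0: <>r is false, []r is false, so <>r & []r is false.
    At 0: <>r requires r at some successor in {2, 3}.
      At 2: r is false.
      At 3: r is false.
    So <>r is false at 0.
    At 0: []r requires r at every successor {2, 3}.
      r fails at 2, so []r is false at 0.

No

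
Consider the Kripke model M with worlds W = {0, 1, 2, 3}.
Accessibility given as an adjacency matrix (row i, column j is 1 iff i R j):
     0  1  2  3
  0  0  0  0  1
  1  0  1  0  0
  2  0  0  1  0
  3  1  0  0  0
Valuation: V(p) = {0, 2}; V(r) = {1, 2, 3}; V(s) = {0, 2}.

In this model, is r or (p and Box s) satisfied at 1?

Yes

At 1: r is true, p and Box s is false, so r or (p and Box s) is true.
  At 1: p is false, Box s is false, so p and Box s is false.
    At 1: Box s requires s at every successor {1}.
      s fails at 1, so Box s is false at 1.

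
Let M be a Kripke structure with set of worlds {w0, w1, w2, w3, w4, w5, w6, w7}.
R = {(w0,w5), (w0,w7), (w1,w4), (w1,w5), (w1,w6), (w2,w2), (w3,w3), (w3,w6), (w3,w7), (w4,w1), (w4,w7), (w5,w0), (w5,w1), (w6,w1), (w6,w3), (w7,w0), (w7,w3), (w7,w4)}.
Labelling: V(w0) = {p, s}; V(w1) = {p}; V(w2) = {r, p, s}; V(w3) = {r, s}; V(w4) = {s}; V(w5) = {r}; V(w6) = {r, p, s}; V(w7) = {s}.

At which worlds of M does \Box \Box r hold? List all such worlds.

Let φ = \Box \Box r. Evaluate φ at each world:
  w0 (successors {w5, w7}): φ is false.
  w1 (successors {w4, w5, w6}): φ is false.
  w2 (successors {w2}): φ is true.
  w3 (successors {w3, w6, w7}): φ is false.
  w4 (successors {w1, w7}): φ is false.
  w5 (successors {w0, w1}): φ is false.
  w6 (successors {w1, w3}): φ is false.
  w7 (successors {w0, w3, w4}): φ is false.
For instance, at w1:
  At w1: \Box \Box r requires \Box r at every successor {w4, w5, w6}.
    \Box r fails at w4, so \Box \Box r is false at w1.
      At w4: \Box r requires r at every successor {w1, w7}.
        r fails at w1, so \Box r is false at w4.
Satisfying worlds: {w2}

w2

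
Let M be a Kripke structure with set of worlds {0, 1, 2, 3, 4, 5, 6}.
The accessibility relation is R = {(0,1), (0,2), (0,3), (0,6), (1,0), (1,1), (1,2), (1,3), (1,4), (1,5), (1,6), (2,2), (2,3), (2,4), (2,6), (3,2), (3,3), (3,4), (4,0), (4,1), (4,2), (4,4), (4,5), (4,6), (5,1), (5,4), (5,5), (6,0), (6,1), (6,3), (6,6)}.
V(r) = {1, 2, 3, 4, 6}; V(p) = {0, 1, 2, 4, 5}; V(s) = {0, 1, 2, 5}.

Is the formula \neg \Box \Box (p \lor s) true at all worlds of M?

Let φ = \neg \Box \Box (p \lor s). Evaluate φ at each world:
  0 (successors {1, 2, 3, 6}): φ is true.
  1 (successors {0, 1, 2, 3, 4, 5, 6}): φ is true.
  2 (successors {2, 3, 4, 6}): φ is true.
  3 (successors {2, 3, 4}): φ is true.
  4 (successors {0, 1, 2, 4, 5, 6}): φ is true.
  5 (successors {1, 4, 5}): φ is true.
  6 (successors {0, 1, 3, 6}): φ is true.
For instance, at 3:
  At 3: \Box \Box (p \lor s) is false, so \neg \Box \Box (p \lor s) is true.
    At 3: \Box \Box (p \lor s) requires \Box (p \lor s) at every successor {2, 3, 4}.
      \Box (p \lor s) fails at 2, so \Box \Box (p \lor s) is false at 3.

Yes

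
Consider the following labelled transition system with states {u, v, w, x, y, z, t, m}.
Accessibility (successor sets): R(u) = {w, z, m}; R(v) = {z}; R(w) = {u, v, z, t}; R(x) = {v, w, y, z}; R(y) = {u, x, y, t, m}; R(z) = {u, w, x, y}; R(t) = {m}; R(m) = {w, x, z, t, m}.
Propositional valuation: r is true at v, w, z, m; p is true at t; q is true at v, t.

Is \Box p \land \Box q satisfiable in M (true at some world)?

Recall that \Box ψ holds at a world iff ψ holds at every accessible world, and \Diamond ψ holds iff ψ holds at some accessible world.
Let φ = \Box p \land \Box q. Evaluate φ at each world:
  u (successors {w, z, m}): φ is false.
  v (successors {z}): φ is false.
  w (successors {u, v, z, t}): φ is false.
  x (successors {v, w, y, z}): φ is false.
  y (successors {u, x, y, t, m}): φ is false.
  z (successors {u, w, x, y}): φ is false.
  t (successors {m}): φ is false.
  m (successors {w, x, z, t, m}): φ is false.
For instance, at v:
  At v: \Box p is false, \Box q is false, so \Box p \land \Box q is false.
    At v: \Box p requires p at every successor {z}.
      p fails at z, so \Box p is false at v.
    At v: \Box q requires q at every successor {z}.
      q fails at z, so \Box q is false at v.

No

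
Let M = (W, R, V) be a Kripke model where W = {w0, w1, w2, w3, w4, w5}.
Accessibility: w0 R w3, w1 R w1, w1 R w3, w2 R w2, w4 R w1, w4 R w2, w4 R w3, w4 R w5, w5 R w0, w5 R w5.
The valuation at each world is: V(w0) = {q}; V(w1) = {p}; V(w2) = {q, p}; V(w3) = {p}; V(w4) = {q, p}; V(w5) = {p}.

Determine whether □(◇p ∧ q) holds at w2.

Yes

Recall that □ψ holds at a world iff ψ holds at every accessible world, and ◇ψ holds iff ψ holds at some accessible world.
At w2: □(◇p ∧ q) requires ◇p ∧ q at every successor {w2}.
    At w2: ◇p is true, q is true, so ◇p ∧ q is true.
      At w2: ◇p requires p at some successor in {w2}.
        p holds at w2, so ◇p is true at w2.
So □(◇p ∧ q) is true at w2.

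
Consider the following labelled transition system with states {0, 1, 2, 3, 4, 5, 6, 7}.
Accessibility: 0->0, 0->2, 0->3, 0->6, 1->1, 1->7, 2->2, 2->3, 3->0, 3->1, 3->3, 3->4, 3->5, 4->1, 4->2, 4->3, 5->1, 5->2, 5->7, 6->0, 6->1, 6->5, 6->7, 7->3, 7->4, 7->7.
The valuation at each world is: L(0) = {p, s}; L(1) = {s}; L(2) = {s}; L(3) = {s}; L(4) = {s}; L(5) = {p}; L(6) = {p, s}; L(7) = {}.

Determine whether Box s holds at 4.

At 4: Box s requires s at every successor {1, 2, 3}.
  At 1: s is true.
  At 2: s is true.
  At 3: s is true.
So Box s is true at 4.

Yes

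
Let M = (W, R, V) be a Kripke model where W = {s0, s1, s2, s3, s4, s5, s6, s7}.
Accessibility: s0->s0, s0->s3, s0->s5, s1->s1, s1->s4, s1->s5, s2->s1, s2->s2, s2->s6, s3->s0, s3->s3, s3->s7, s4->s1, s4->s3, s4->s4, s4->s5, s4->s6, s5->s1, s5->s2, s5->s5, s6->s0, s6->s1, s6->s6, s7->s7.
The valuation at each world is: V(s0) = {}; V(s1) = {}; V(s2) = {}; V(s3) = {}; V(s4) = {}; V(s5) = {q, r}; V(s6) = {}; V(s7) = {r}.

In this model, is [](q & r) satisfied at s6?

No

At s6: [](q & r) requires q & r at every successor {s0, s1, s6}.
  q & r fails at s0, so [](q & r) is false at s6.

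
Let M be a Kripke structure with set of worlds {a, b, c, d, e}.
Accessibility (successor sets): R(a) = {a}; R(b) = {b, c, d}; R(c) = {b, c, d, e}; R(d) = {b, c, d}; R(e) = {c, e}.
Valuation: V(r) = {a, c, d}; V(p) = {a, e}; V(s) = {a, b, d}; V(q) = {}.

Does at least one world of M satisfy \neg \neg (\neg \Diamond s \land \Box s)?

No

Let φ = \neg \neg (\neg \Diamond s \land \Box s). Evaluate φ at each world:
  a (successors {a}): φ is false.
  b (successors {b, c, d}): φ is false.
  c (successors {b, c, d, e}): φ is false.
  d (successors {b, c, d}): φ is false.
  e (successors {c, e}): φ is false.
For instance, at b:
  At b: \neg (\neg \Diamond s \land \Box s) is true, so \neg \neg (\neg \Diamond s \land \Box s) is false.
    At b: \neg \Diamond s \land \Box s is false, so \neg (\neg \Diamond s \land \Box s) is true.
      At b: \neg \Diamond s is false, \Box s is false, so \neg \Diamond s \land \Box s is false.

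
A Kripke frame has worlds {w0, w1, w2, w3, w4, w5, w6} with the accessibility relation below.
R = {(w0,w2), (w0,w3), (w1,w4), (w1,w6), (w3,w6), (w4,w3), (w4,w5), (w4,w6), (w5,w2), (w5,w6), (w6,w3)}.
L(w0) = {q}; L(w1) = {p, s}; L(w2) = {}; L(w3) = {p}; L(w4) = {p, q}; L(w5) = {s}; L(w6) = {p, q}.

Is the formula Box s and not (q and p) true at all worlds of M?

No

Let φ = Box s and not (q and p). Evaluate φ at each world:
  w0 (successors {w2, w3}): φ is false.
  w1 (successors {w4, w6}): φ is false.
  w2 (successors ∅): φ is true.
  w3 (successors {w6}): φ is false.
  w4 (successors {w3, w5, w6}): φ is false.
  w5 (successors {w2, w6}): φ is false.
  w6 (successors {w3}): φ is false.
Detail at w0 (counterexample):
  At w0: Box s is false, not (q and p) is true, so Box s and not (q and p) is false.
    At w0: Box s requires s at every successor {w2, w3}.
      s fails at w2, so Box s is false at w0.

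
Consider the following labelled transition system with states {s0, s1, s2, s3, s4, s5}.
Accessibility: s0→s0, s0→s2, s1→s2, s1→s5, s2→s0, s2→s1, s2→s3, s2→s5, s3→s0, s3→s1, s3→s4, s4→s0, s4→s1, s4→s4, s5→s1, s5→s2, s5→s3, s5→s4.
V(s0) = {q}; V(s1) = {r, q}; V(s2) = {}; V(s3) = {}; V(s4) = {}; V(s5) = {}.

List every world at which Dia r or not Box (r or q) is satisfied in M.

s0, s1, s2, s3, s4, s5

Recall that Box ψ holds at a world iff ψ holds at every accessible world, and Dia ψ holds iff ψ holds at some accessible world.
Let φ = Dia r or not Box (r or q). Evaluate φ at each world:
  s0 (successors {s0, s2}): φ is true.
  s1 (successors {s2, s5}): φ is true.
  s2 (successors {s0, s1, s3, s5}): φ is true.
  s3 (successors {s0, s1, s4}): φ is true.
  s4 (successors {s0, s1, s4}): φ is true.
  s5 (successors {s1, s2, s3, s4}): φ is true.
For instance, at s3:
  At s3: Dia r is true, not Box (r or q) is true, so Dia r or not Box (r or q) is true.
    At s3: Dia r requires r at some successor in {s0, s1, s4}.
      r holds at s1, so Dia r is true at s3.
    At s3: Box (r or q) is false, so not Box (r or q) is true.
      At s3: Box (r or q) requires r or q at every successor {s0, s1, s4}.
        r or q fails at s4, so Box (r or q) is false at s3.
Satisfying worlds: {s0, s1, s2, s3, s4, s5}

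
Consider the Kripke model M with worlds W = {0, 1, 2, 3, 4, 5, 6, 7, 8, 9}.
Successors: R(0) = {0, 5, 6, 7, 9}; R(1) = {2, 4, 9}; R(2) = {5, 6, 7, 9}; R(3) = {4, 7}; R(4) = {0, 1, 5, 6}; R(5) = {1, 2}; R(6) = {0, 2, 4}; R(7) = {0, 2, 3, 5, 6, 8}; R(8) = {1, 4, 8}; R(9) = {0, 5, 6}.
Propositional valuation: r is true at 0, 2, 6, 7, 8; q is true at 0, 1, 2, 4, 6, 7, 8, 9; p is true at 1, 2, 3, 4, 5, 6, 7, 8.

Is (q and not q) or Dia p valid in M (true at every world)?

Let φ = (q and not q) or Dia p. Evaluate φ at each world:
  0 (successors {0, 5, 6, 7, 9}): φ is true.
  1 (successors {2, 4, 9}): φ is true.
  2 (successors {5, 6, 7, 9}): φ is true.
  3 (successors {4, 7}): φ is true.
  4 (successors {0, 1, 5, 6}): φ is true.
  5 (successors {1, 2}): φ is true.
  6 (successors {0, 2, 4}): φ is true.
  7 (successors {0, 2, 3, 5, 6, 8}): φ is true.
  8 (successors {1, 4, 8}): φ is true.
  9 (successors {0, 5, 6}): φ is true.
For instance, at 4:
  At 4: q and not q is false, Dia p is true, so (q and not q) or Dia p is true.
    At 4: Dia p requires p at some successor in {0, 1, 5, 6}.
      p holds at 1, so Dia p is true at 4.

Yes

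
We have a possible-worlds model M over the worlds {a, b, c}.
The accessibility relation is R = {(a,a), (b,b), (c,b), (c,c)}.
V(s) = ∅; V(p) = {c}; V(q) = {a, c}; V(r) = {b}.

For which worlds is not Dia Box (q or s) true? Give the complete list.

b, c

Recall that Box ψ holds at a world iff ψ holds at every accessible world, and Dia ψ holds iff ψ holds at some accessible world.
Let φ = not Dia Box (q or s). Evaluate φ at each world:
  a (successors {a}): φ is false.
  b (successors {b}): φ is true.
  c (successors {b, c}): φ is true.
For instance, at a:
  At a: Dia Box (q or s) is true, so not Dia Box (q or s) is false.
    At a: Dia Box (q or s) requires Box (q or s) at some successor in {a}.
      Box (q or s) holds at a, so Dia Box (q or s) is true at a.
Satisfying worlds: {b, c}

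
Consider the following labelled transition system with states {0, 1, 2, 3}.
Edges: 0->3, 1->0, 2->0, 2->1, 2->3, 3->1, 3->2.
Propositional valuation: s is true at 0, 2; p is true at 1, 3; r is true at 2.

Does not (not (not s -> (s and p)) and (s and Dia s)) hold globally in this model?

Yes

Let φ = not (not (not s -> (s and p)) and (s and Dia s)). Evaluate φ at each world:
  0 (successors {3}): φ is true.
  1 (successors {0}): φ is true.
  2 (successors {0, 1, 3}): φ is true.
  3 (successors {1, 2}): φ is true.
For instance, at 3:
  At 3: not (not s -> (s and p)) and (s and Dia s) is false, so not (not (not s -> (s and p)) and (s and Dia s)) is true.
    At 3: not (not s -> (s and p)) is true, s and Dia s is false, so not (not s -> (s and p)) and (s and Dia s) is false.
      At 3: s is false, Dia s is true, so s and Dia s is false.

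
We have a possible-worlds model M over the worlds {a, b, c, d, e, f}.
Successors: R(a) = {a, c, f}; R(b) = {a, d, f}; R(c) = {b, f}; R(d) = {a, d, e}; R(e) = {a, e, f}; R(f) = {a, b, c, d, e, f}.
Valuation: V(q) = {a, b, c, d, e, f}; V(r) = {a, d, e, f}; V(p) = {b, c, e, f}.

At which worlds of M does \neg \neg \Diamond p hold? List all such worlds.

Let φ = \neg \neg \Diamond p. Evaluate φ at each world:
  a (successors {a, c, f}): φ is true.
  b (successors {a, d, f}): φ is true.
  c (successors {b, f}): φ is true.
  d (successors {a, d, e}): φ is true.
  e (successors {a, e, f}): φ is true.
  f (successors {a, b, c, d, e, f}): φ is true.
For instance, at f:
  At f: \neg \Diamond p is false, so \neg \neg \Diamond p is true.
    At f: \Diamond p is true, so \neg \Diamond p is false.
      At f: \Diamond p requires p at some successor in {a, b, c, d, e, f}.
        p holds at b, so \Diamond p is true at f.
Satisfying worlds: {a, b, c, d, e, f}

a, b, c, d, e, f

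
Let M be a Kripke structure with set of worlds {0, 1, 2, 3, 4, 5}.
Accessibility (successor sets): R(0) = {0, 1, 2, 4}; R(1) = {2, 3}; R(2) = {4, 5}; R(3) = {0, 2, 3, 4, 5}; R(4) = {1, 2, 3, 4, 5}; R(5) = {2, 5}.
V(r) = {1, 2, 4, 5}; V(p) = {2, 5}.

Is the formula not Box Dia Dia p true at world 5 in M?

Recall that Box ψ holds at a world iff ψ holds at every accessible world, and Dia ψ holds iff ψ holds at some accessible world.
At 5: Box Dia Dia p is true, so not Box Dia Dia p is false.
  At 5: Box Dia Dia p requires Dia Dia p at every successor {2, 5}.
      At 2: Dia Dia p requires Dia p at some successor in {4, 5}.
        Dia p holds at 4, so Dia Dia p is true at 2.
      At 5: Dia Dia p requires Dia p at some successor in {2, 5}.
        Dia p holds at 2, so Dia Dia p is true at 5.
  So Box Dia Dia p is true at 5.

No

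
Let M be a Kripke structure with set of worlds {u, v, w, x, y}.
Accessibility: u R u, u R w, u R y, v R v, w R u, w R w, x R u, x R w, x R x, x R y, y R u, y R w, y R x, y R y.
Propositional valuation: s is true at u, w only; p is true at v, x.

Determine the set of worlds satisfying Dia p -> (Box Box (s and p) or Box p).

Let φ = Dia p -> (Box Box (s and p) or Box p). Evaluate φ at each world:
  u (successors {u, w, y}): φ is true.
  v (successors {v}): φ is true.
  w (successors {u, w}): φ is true.
  x (successors {u, w, x, y}): φ is false.
  y (successors {u, w, x, y}): φ is false.
For instance, at x:
  At x: Dia p is true, Box Box (s and p) or Box p is false, so Dia p -> (Box Box (s and p) or Box p) is false.
    At x: Dia p requires p at some successor in {u, w, x, y}.
      p holds at x, so Dia p is true at x.
    At x: Box Box (s and p) is false, Box p is false, so Box Box (s and p) or Box p is false.
      At x: Box Box (s and p) requires Box (s and p) at every successor {u, w, x, y}.
        Box (s and p) fails at u, so Box Box (s and p) is false at x.
      At x: Box p requires p at every successor {u, w, x, y}.
        p fails at u, so Box p is false at x.
Satisfying worlds: {u, v, w}

u, v, w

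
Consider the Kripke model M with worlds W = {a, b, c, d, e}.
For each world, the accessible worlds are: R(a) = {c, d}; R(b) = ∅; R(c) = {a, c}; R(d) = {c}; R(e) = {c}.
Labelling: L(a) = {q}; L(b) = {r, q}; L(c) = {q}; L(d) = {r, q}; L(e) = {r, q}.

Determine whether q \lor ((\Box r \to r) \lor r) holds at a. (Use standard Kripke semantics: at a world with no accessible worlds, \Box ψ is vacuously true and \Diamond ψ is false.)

Yes

At a: q is true, (\Box r \to r) \lor r is true, so q \lor ((\Box r \to r) \lor r) is true.
  At a: \Box r \to r is true, r is false, so (\Box r \to r) \lor r is true.
    At a: \Box r is false, r is false, so \Box r \to r is true.
      At a: \Box r requires r at every successor {c, d}.
        r fails at c, so \Box r is false at a.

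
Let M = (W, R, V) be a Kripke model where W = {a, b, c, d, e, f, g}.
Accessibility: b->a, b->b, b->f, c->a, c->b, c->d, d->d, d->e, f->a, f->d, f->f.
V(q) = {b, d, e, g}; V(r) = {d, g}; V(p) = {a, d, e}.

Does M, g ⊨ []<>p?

Yes

At g: no accessible worlds, so []<>p holds vacuously.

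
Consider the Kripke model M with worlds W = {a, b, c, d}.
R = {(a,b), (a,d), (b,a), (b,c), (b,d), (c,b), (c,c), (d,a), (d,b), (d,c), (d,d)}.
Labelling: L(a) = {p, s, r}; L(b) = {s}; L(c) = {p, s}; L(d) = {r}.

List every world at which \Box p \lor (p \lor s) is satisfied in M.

a, b, c

Let φ = \Box p \lor (p \lor s). Evaluate φ at each world:
  a (successors {b, d}): φ is true.
  b (successors {a, c, d}): φ is true.
  c (successors {b, c}): φ is true.
  d (successors {a, b, c, d}): φ is false.
For instance, at d:
  At d: \Box p is false, p \lor s is false, so \Box p \lor (p \lor s) is false.
    At d: \Box p requires p at every successor {a, b, c, d}.
      p fails at b, so \Box p is false at d.
Satisfying worlds: {a, b, c}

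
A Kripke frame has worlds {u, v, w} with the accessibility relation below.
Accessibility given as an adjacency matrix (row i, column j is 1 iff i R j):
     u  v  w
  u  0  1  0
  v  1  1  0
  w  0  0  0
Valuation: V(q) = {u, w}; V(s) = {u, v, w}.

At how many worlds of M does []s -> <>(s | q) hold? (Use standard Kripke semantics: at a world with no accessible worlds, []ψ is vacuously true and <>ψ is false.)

Recall that []ψ holds at a world iff ψ holds at every accessible world, and <>ψ holds iff ψ holds at some accessible world.
Let φ = []s -> <>(s | q). Evaluate φ at each world:
  u (successors {v}): φ is true.
  v (successors {u, v}): φ is true.
  w (successors ∅): φ is false.
For instance, at v:
  At v: []s is true, <>(s | q) is true, so []s -> <>(s | q) is true.
    At v: []s requires s at every successor {u, v}.
      At u: s is true.
      At v: s is true.
    So []s is true at v.
    At v: <>(s | q) requires s | q at some successor in {u, v}.
      s | q holds at u, so <>(s | q) is true at v.
Satisfying worlds: {u, v}

2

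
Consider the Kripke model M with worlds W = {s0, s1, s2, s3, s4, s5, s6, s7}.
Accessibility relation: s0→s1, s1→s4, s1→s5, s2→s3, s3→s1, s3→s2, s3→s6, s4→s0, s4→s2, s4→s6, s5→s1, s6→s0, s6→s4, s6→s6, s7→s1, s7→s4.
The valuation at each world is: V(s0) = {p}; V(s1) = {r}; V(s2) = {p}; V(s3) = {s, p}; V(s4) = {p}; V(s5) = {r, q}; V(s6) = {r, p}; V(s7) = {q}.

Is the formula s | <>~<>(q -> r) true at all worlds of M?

No

Let φ = s | <>~<>(q -> r). Evaluate φ at each world:
  s0 (successors {s1}): φ is false.
  s1 (successors {s4, s5}): φ is false.
  s2 (successors {s3}): φ is false.
  s3 (successors {s1, s2, s6}): φ is true.
  s4 (successors {s0, s2, s6}): φ is false.
  s5 (successors {s1}): φ is false.
  s6 (successors {s0, s4, s6}): φ is false.
  s7 (successors {s1, s4}): φ is false.
Detail at s0 (counterexample):
  At s0: s is false, <>~<>(q -> r) is false, so s | <>~<>(q -> r) is false.
    At s0: <>~<>(q -> r) requires ~<>(q -> r) at some successor in {s1}.
      At s1: ~<>(q -> r) is false.
    So <>~<>(q -> r) is false at s0.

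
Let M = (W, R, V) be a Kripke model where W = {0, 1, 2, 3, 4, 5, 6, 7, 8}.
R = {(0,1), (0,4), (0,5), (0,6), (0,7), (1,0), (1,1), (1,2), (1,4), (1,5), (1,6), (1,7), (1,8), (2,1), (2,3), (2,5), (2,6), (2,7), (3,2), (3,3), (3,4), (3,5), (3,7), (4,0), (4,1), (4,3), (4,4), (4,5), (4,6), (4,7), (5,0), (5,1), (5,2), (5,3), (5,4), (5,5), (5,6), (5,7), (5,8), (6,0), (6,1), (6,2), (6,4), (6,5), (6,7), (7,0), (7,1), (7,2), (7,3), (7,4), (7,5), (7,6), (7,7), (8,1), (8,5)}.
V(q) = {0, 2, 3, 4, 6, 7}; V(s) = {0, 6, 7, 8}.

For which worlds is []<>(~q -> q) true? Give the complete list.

0, 2, 3, 4, 6, 7, 8

Recall that []ψ holds at a world iff ψ holds at every accessible world, and <>ψ holds iff ψ holds at some accessible world.
Let φ = []<>(~q -> q). Evaluate φ at each world:
  0 (successors {1, 4, 5, 6, 7}): φ is true.
  1 (successors {0, 1, 2, 4, 5, 6, 7, 8}): φ is false.
  2 (successors {1, 3, 5, 6, 7}): φ is true.
  3 (successors {2, 3, 4, 5, 7}): φ is true.
  4 (successors {0, 1, 3, 4, 5, 6, 7}): φ is true.
  5 (successors {0, 1, 2, 3, 4, 5, 6, 7, 8}): φ is false.
  6 (successors {0, 1, 2, 4, 5, 7}): φ is true.
  7 (successors {0, 1, 2, 3, 4, 5, 6, 7}): φ is true.
  8 (successors {1, 5}): φ is true.
For instance, at 1:
  At 1: []<>(~q -> q) requires <>(~q -> q) at every successor {0, 1, 2, 4, 5, 6, 7, 8}.
    <>(~q -> q) fails at 8, so []<>(~q -> q) is false at 1.
      At 8: <>(~q -> q) requires ~q -> q at some successor in {1, 5}.
        At 1: ~q -> q is false.
        At 5: ~q -> q is false.
      So <>(~q -> q) is false at 8.
Satisfying worlds: {0, 2, 3, 4, 6, 7, 8}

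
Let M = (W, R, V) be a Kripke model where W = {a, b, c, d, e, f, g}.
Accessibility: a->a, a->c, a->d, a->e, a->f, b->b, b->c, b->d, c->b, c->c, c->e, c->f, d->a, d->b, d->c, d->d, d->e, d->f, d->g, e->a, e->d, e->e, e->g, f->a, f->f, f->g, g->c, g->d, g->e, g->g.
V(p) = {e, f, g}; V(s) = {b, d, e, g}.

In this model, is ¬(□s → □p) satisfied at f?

No

At f: □s → □p is true, so ¬(□s → □p) is false.
  At f: □s is false, □p is false, so □s → □p is true.
    At f: □s requires s at every successor {a, f, g}.
      s fails at a, so □s is false at f.
    At f: □p requires p at every successor {a, f, g}.
      p fails at a, so □p is false at f.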